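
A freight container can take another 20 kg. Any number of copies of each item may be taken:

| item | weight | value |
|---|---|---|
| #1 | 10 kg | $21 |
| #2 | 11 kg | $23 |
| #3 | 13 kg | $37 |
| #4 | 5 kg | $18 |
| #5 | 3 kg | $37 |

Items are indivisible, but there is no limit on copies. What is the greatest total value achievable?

Best value-per-unit is #5 at 37/3, and filling with it alone uses weight 6×3=18. No mix of the others beats 6×37 = 222.

$222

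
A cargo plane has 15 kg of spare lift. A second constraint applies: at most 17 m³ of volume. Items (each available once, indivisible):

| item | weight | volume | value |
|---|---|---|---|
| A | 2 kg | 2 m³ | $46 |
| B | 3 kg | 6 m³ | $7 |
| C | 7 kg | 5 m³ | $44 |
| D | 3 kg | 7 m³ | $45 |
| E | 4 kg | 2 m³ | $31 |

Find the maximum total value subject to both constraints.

Feasible sets respecting both limits:
- A+C+D: weight 12, volume 14, value 135
- A+B+D+E: weight 12, volume 17, value 129
- A+D+E: weight 9, volume 11, value 122
- A+C+E: weight 13, volume 9, value 121
Best: $135.

$135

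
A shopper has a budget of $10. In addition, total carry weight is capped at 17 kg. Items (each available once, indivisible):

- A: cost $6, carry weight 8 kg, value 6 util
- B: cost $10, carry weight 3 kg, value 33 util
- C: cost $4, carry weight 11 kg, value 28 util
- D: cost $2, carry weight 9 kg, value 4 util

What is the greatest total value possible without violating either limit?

33 util

Feasible sets respecting both limits:
- B: cost 10, carry weight 3, value 33
- C: cost 4, carry weight 11, value 28
- A+D: cost 8, carry weight 17, value 10
Best: 33 util.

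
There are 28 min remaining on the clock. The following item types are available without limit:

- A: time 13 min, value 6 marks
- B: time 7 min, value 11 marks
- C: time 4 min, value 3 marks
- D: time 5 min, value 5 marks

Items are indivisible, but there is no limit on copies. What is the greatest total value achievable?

Best value-per-unit is B at 11/7, and filling with it alone uses time 4×7=28. No mix of the others beats 4×11 = 44.

44 marks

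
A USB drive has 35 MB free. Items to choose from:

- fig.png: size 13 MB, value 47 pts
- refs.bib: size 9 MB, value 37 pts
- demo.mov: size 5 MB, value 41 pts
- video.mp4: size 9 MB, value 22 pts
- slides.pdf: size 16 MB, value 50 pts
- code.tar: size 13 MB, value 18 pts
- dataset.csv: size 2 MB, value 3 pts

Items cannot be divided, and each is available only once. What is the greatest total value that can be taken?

138 pts

This is a 0/1 knapsack; check combinations near the capacity.
- fig.png+demo.mov+slides.pdf: size 13+5+16=34, value 47+41+50=138
- refs.bib+demo.mov+slides.pdf+dataset.csv: size 9+5+16+2=32, value 37+41+50+3=131
- fig.png+refs.bib+demo.mov+dataset.csv: size 13+9+5+2=29, value 47+37+41+3=128
Best: 138 pts.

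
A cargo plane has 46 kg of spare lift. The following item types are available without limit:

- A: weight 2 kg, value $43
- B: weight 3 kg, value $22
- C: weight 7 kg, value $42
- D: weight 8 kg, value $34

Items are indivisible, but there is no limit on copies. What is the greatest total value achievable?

Best value-per-unit is A at 43/2, and filling with it alone uses weight 23×2=46. No mix of the others beats 23×43 = 989.

$989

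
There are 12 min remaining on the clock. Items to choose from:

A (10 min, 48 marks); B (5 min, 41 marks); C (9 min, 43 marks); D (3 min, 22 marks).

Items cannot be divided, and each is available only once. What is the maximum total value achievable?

65 marks

Check high-value combinations within 12 min:
- C+D: time 9+3=12, value 43+22=65
- B+D: time 5+3=8, value 41+22=63
- A: time 10, value 48
- C: time 9, value 43
- B: time 5, value 41
Best: 65 marks.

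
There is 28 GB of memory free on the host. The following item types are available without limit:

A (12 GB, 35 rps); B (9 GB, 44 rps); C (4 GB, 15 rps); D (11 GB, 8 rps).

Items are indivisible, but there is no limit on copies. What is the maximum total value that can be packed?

Best value-per-unit is B at 44/9, and filling with it alone uses memory 3×9=27. No mix of the others beats 3×44 = 132.

132 rps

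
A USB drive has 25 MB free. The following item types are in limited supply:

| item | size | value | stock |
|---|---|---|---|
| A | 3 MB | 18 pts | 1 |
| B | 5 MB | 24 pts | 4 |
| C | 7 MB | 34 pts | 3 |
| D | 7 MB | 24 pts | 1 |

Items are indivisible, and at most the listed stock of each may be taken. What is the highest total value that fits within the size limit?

124 pts

Top feasible selections:
- 1×A + 3×B + 1×C: size 25, value 124
- 1×A + 3×C: size 24, value 120
- 2×B + 2×C: size 24, value 116
Best: 124 pts.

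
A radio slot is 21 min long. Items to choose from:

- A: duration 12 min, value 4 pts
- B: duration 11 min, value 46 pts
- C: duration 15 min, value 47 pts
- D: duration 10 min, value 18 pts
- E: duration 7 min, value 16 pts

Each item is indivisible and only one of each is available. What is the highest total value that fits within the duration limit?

64 pts

Check high-value combinations within 21 min:
- B+D: duration 11+10=21, value 46+18=64
- B+E: duration 11+7=18, value 46+16=62
- C: duration 15, value 47
- B: duration 11, value 46
- D+E: duration 10+7=17, value 18+16=34
Best: 64 pts.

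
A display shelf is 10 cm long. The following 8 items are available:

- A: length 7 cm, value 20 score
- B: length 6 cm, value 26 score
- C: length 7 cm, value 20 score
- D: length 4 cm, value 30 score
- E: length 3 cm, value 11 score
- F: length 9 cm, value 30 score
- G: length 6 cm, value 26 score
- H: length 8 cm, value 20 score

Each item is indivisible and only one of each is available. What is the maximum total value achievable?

Check high-value combinations within 10 cm:
- B+D: length 6+4=10, value 26+30=56
- D+G: length 4+6=10, value 30+26=56
- D+E: length 4+3=7, value 30+11=41
- B+E: length 6+3=9, value 26+11=37
- E+G: length 3+6=9, value 11+26=37
Best: 56 score.

56 score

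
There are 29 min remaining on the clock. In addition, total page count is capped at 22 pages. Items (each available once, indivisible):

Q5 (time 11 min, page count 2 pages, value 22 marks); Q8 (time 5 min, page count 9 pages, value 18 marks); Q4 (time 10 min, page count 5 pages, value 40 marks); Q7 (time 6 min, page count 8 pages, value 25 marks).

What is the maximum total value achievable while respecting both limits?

87 marks

Feasible sets respecting both limits:
- Q5+Q4+Q7: time 27, page count 15, value 87
- Q8+Q4+Q7: time 21, page count 22, value 83
- Q5+Q8+Q4: time 26, page count 16, value 80
- Q5+Q8+Q7: time 22, page count 19, value 65
Best: 87 marks.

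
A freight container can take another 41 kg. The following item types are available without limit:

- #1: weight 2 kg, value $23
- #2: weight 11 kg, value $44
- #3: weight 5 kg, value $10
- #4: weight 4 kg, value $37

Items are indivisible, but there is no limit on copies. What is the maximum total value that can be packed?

$460

Best value-per-unit is #1 at 23/2, and filling with it alone uses weight 20×2=40. No mix of the others beats 20×23 = 460.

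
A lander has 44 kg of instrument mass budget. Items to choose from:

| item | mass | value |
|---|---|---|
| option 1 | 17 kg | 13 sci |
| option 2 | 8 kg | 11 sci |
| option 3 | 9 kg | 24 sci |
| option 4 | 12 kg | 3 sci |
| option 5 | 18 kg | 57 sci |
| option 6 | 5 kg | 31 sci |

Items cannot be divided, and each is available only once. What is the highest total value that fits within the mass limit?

123 sci

This is a 0/1 knapsack; check combinations near the capacity.
- option 2+option 3+option 5+option 6: mass 8+9+18+5=40, value 11+24+57+31=123
- option 3+option 4+option 5+option 6: mass 9+12+18+5=44, value 24+3+57+31=115
- option 3+option 5+option 6: mass 9+18+5=32, value 24+57+31=112
- option 2+option 4+option 5+option 6: mass 8+12+18+5=43, value 11+3+57+31=102
- option 1+option 5+option 6: mass 17+18+5=40, value 13+57+31=101
Best: 123 sci.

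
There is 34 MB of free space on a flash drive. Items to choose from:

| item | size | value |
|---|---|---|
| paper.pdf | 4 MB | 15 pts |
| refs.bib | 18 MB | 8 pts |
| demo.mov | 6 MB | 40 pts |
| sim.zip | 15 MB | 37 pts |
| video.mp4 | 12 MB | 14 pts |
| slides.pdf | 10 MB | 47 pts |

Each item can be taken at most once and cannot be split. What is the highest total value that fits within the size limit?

Check high-value combinations within 34 MB:
- demo.mov+sim.zip+slides.pdf: size 6+15+10=31, value 40+37+47=124
- paper.pdf+demo.mov+video.mp4+slides.pdf: size 4+6+12+10=32, value 15+40+14+47=116
- paper.pdf+demo.mov+slides.pdf: size 4+6+10=20, value 15+40+47=102
- demo.mov+video.mp4+slides.pdf: size 6+12+10=28, value 40+14+47=101
Best: 124 pts.

124 pts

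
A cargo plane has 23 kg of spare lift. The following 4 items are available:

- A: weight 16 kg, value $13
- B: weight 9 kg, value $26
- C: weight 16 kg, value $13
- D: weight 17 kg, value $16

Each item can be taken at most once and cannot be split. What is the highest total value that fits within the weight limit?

$26

Check high-value combinations within 23 kg:
- B: weight 9, value 26
- D: weight 17, value 16
- A: weight 16, value 13
- C: weight 16, value 13
Best: $26.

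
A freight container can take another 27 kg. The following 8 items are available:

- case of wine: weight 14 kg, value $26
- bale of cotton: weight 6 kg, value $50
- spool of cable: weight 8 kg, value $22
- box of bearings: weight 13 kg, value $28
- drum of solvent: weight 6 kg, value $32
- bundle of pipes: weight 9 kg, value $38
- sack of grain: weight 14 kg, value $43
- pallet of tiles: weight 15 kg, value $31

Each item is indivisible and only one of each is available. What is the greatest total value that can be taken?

$125

Check high-value combinations within 27 kg:
- bale of cotton+drum of solvent+sack of grain: weight 6+6+14=26, value 50+32+43=125
- bale of cotton+drum of solvent+bundle of pipes: weight 6+6+9=21, value 50+32+38=120
- bale of cotton+drum of solvent+pallet of tiles: weight 6+6+15=27, value 50+32+31=113
- bale of cotton+spool of cable+bundle of pipes: weight 6+8+9=23, value 50+22+38=110
Best: $125.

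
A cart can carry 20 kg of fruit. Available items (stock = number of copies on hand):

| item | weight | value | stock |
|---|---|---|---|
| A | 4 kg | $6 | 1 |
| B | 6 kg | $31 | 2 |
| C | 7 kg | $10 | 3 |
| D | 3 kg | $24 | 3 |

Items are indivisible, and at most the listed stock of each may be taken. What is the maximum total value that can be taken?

Best selections within weight 20 and stock limits:
- 2×B + 2×D: weight 18, value 110
- 1×A + 1×B + 3×D: weight 19, value 109
Best: $110.

$110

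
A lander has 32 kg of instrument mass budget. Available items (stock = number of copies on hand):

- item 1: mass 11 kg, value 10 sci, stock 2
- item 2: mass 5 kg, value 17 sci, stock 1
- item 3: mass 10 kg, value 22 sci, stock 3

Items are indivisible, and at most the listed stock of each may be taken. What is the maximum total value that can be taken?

66 sci

Top feasible selections:
- 3×item 3: mass 30, value 66
- 1×item 2 + 2×item 3: mass 25, value 61
- 1×item 1 + 2×item 3: mass 31, value 54
- 1×item 1 + 1×item 2 + 1×item 3: mass 26, value 49
Best: 66 sci.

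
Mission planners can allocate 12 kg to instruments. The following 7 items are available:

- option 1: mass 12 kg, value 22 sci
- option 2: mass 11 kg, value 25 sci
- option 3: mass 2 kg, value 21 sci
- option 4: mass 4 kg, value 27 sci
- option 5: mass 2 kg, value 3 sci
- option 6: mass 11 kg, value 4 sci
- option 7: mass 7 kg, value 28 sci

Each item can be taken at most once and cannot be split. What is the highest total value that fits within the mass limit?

55 sci

Check high-value combinations within 12 kg:
- option 4+option 7: mass 4+7=11, value 27+28=55
- option 3+option 5+option 7: mass 2+2+7=11, value 21+3+28=52
- option 3+option 4+option 5: mass 2+4+2=8, value 21+27+3=51
- option 3+option 7: mass 2+7=9, value 21+28=49
Best: 55 sci.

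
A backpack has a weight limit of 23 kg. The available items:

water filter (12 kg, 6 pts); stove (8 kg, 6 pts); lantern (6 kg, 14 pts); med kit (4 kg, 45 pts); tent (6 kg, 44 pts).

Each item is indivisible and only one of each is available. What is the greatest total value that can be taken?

This is a 0/1 knapsack; check combinations near the capacity.
- lantern+med kit+tent: weight 6+4+6=16, value 14+45+44=103
- stove+med kit+tent: weight 8+4+6=18, value 6+45+44=95
- water filter+med kit+tent: weight 12+4+6=22, value 6+45+44=95
Best: 103 pts.

103 pts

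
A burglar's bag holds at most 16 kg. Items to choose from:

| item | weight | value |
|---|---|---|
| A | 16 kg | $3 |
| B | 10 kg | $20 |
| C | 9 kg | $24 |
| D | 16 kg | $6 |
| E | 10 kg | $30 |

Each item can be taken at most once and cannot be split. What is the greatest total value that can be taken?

This is a 0/1 knapsack; check combinations near the capacity.
- E: weight 10, value 30
- C: weight 9, value 24
- B: weight 10, value 20
Best: $30.

$30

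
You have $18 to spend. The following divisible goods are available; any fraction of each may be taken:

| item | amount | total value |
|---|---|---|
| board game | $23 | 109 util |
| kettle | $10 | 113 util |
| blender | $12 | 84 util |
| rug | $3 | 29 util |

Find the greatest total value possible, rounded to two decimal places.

177.00

Take in order of value per unit:
- kettle (113/10 per unit): all 10 → value 113, running total 113.00
- rug (29/3 per unit): all 3 → value 29, running total 142.00
- blender (84/12 per unit): 5 of 12 → value 5×84/12 = 35.0000, running total 177.00
Total 177.00.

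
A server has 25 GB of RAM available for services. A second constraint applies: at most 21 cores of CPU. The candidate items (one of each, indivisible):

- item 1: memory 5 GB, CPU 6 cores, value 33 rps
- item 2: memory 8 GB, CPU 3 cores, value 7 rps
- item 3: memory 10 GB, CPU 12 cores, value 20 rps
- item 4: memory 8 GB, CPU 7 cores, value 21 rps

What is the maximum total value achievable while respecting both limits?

61 rps

Feasible sets respecting both limits:
- item 1+item 2+item 4: memory 21, CPU 16, value 61
- item 1+item 2+item 3: memory 23, CPU 21, value 60
- item 1+item 4: memory 13, CPU 13, value 54
Best: 61 rps.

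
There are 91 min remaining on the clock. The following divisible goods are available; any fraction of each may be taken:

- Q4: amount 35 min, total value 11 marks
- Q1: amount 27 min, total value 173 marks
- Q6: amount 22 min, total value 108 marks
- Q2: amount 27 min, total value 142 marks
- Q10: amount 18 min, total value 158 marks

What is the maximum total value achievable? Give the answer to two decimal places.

Take in order of value per unit:
- Q10 (158/18 per unit): all 18 → value 158, running total 158.00
- Q1 (173/27 per unit): all 27 → value 173, running total 331.00
- Q2 (142/27 per unit): all 27 → value 142, running total 473.00
- Q6 (108/22 per unit): 19 of 22 → value 19×108/22 = 93.2727, running total 566.27
Total 566.27.

566.27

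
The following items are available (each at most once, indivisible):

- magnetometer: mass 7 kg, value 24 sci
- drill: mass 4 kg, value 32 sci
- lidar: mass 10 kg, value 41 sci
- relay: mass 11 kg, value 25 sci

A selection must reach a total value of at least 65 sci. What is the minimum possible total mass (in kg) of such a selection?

14

Subsets with value ≥ 65, sorted by total mass:
- drill+lidar: mass 14, value 73
- magnetometer+lidar: mass 17, value 65
- magnetometer+drill+lidar: mass 21, value 97
Minimum mass: 14 kg.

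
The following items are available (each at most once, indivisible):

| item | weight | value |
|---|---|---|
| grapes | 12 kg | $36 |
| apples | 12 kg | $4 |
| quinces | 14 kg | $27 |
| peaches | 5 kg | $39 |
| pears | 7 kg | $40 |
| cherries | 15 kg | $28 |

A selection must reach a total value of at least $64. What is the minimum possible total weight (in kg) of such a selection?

12

Subsets with value ≥ 64, sorted by total weight:
- peaches+pears: weight 12, value 79
- grapes+peaches: weight 17, value 75
Minimum weight: 12 kg.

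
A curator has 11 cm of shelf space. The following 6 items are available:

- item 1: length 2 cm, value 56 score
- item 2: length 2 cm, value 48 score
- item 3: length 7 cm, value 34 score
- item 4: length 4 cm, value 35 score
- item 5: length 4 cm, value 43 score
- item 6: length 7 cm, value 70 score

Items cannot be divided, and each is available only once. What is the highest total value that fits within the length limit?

174 score

This is a 0/1 knapsack; check combinations near the capacity.
- item 1+item 2+item 6: length 2+2+7=11, value 56+48+70=174
- item 1+item 2+item 5: length 2+2+4=8, value 56+48+43=147
- item 1+item 2+item 4: length 2+2+4=8, value 56+48+35=139
- item 1+item 2+item 3: length 2+2+7=11, value 56+48+34=138
Best: 174 score.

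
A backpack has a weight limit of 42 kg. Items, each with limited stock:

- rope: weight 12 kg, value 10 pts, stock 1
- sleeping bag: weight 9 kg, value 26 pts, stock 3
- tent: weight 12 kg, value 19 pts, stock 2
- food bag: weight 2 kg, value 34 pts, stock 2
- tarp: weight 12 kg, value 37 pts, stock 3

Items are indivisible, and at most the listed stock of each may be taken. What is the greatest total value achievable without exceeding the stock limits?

Top feasible selections:
- 2×food bag + 3×tarp: weight 40, value 179
- 1×sleeping bag + 2×food bag + 2×tarp: weight 37, value 168
- 1×tent + 2×food bag + 2×tarp: weight 40, value 161
Best: 179 pts.

179 pts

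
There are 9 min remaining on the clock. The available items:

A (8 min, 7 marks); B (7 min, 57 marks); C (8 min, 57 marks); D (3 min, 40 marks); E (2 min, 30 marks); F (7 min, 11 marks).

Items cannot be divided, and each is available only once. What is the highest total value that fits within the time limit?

87 marks

Check high-value combinations within 9 min:
- B+E: time 7+2=9, value 57+30=87
- D+E: time 3+2=5, value 40+30=70
- B: time 7, value 57
- C: time 8, value 57
Best: 87 marks.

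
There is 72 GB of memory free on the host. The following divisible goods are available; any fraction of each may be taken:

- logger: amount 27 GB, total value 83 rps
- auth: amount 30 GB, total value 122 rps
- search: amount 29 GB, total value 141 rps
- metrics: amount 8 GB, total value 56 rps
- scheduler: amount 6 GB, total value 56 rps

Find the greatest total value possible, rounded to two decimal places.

370.93

Take in order of value per unit:
- scheduler (56/6 per unit): all 6 → value 56, running total 56.00
- metrics (56/8 per unit): all 8 → value 56, running total 112.00
- search (141/29 per unit): all 29 → value 141, running total 253.00
- auth (122/30 per unit): 29 of 30 → value 29×122/30 = 117.9333, running total 370.93
Total 370.93.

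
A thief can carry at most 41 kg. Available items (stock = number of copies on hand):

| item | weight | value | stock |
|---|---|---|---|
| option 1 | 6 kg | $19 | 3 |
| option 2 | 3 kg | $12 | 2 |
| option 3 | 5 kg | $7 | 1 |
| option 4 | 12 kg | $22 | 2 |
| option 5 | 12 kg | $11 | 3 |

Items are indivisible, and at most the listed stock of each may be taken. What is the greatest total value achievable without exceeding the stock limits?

$110

Top feasible selections:
- 3×option 1 + 2×option 2 + 1×option 3 + 1×option 4: weight 41, value 110
- 3×option 1 + 2×option 2 + 1×option 4: weight 36, value 103
- 3×option 1 + 2×option 2 + 1×option 3 + 1×option 5: weight 41, value 99
- 3×option 1 + 1×option 2 + 1×option 3 + 1×option 4: weight 38, value 98
Best: $110.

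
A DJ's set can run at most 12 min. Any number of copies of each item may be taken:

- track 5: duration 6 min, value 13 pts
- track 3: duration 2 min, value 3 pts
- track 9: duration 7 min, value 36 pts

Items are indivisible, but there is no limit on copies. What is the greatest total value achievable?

Best value-per-unit is track 9 at 36/7; filling with it alone gives 1×36 = 36.
Optimal mix: 2×track 3 + 1×track 9 → duration 11, value 42.

42 pts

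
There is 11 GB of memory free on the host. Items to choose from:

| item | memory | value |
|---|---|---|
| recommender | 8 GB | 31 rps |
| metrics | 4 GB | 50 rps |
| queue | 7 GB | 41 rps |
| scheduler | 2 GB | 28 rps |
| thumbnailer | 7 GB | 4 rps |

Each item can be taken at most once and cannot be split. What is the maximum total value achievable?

91 rps

This is a 0/1 knapsack; check combinations near the capacity.
- metrics+queue: memory 4+7=11, value 50+41=91
- metrics+scheduler: memory 4+2=6, value 50+28=78
- queue+scheduler: memory 7+2=9, value 41+28=69
- recommender+scheduler: memory 8+2=10, value 31+28=59
- metrics+thumbnailer: memory 4+7=11, value 50+4=54
Best: 91 rps.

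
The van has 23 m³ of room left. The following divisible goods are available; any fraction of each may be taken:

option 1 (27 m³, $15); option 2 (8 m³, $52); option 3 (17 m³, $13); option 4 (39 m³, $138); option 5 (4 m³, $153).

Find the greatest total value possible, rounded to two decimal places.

243.92

Take in order of value per unit:
- option 5 (153/4 per unit): all 4 → value 153, running total 153.00
- option 2 (52/8 per unit): all 8 → value 52, running total 205.00
- option 4 (138/39 per unit): 11 of 39 → value 11×138/39 = 38.9231, running total 243.92
Total 243.92.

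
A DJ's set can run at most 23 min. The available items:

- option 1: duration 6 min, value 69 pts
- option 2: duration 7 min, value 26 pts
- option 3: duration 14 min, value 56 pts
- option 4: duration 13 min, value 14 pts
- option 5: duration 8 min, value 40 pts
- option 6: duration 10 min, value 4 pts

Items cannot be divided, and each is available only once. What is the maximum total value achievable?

135 pts

This is a 0/1 knapsack; check combinations near the capacity.
- option 1+option 2+option 5: duration 6+7+8=21, value 69+26+40=135
- option 1+option 3: duration 6+14=20, value 69+56=125
- option 1+option 5: duration 6+8=14, value 69+40=109
Best: 135 pts.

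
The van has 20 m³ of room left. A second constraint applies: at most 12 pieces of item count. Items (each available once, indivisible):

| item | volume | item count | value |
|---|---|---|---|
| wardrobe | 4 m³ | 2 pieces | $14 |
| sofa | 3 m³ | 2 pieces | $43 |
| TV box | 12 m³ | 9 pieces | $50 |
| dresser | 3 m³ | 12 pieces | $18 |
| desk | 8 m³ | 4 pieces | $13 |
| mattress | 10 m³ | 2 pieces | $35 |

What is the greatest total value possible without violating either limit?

$93

Feasible sets respecting both limits:
- sofa+TV box: volume 15, item count 11, value 93
- wardrobe+sofa+mattress: volume 17, item count 6, value 92
- sofa+mattress: volume 13, item count 4, value 78
Best: $93.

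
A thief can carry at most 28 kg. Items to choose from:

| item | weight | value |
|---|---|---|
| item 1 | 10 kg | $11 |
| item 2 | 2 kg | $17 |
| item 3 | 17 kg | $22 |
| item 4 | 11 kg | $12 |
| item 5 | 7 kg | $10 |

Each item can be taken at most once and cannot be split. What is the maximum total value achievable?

$49

This is a 0/1 knapsack; check combinations near the capacity.
- item 2+item 3+item 5: weight 2+17+7=26, value 17+22+10=49
- item 1+item 2+item 4: weight 10+2+11=23, value 11+17+12=40
- item 2+item 3: weight 2+17=19, value 17+22=39
- item 2+item 4+item 5: weight 2+11+7=20, value 17+12+10=39
- item 1+item 2+item 5: weight 10+2+7=19, value 11+17+10=38
Best: $49.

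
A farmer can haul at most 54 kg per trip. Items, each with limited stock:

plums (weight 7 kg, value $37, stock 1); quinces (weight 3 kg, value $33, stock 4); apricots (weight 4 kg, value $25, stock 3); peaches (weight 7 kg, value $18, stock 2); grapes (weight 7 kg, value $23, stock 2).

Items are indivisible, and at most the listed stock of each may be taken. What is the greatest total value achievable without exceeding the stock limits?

$308

Best selections within weight 54 and stock limits:
- 1×plums + 4×quinces + 3×apricots + 1×peaches + 2×grapes: weight 52, value 308
- 1×plums + 4×quinces + 3×apricots + 2×peaches + 1×grapes: weight 52, value 303
Best: $308.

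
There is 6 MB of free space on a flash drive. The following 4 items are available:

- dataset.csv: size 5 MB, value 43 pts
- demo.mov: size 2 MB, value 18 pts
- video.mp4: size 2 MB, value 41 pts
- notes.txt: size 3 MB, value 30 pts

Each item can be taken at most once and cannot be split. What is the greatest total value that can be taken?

Check high-value combinations within 6 MB:
- video.mp4+notes.txt: size 2+3=5, value 41+30=71
- demo.mov+video.mp4: size 2+2=4, value 18+41=59
- demo.mov+notes.txt: size 2+3=5, value 18+30=48
- dataset.csv: size 5, value 43
- video.mp4: size 2, value 41
Best: 71 pts.

71 pts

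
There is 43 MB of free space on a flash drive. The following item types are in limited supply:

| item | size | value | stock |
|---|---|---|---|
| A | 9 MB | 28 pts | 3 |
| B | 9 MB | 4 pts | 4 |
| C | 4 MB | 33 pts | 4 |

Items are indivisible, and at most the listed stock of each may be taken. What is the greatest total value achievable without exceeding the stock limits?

Top feasible selections:
- 3×A + 4×C: size 43, value 216
- 2×A + 1×B + 4×C: size 43, value 192
Best: 216 pts.

216 pts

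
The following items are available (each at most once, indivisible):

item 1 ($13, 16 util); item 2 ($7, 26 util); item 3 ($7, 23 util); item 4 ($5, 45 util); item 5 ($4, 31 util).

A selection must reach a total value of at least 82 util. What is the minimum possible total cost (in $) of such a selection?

Subsets with value ≥ 82, sorted by total cost:
- item 2+item 4+item 5: cost 16, value 102
- item 3+item 4+item 5: cost 16, value 99
Minimum cost: 16 $.

16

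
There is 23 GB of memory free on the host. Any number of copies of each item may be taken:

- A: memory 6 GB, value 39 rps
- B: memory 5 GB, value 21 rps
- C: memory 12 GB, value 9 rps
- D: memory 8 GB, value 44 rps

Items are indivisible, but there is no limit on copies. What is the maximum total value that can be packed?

138 rps

Best value-per-unit is A at 39/6; filling with it alone gives 3×39 = 117.
Optimal mix: 3×A + 1×B → memory 23, value 138.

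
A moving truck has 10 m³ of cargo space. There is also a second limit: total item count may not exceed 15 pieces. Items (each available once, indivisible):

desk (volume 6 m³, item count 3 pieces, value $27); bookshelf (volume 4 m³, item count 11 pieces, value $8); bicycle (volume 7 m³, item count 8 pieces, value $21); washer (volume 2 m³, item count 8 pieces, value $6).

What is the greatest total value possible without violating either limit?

Feasible sets respecting both limits:
- desk+bookshelf: volume 10, item count 14, value 35
- desk+washer: volume 8, item count 11, value 33
- desk: volume 6, item count 3, value 27
- bicycle: volume 7, item count 8, value 21
Best: $35.

$35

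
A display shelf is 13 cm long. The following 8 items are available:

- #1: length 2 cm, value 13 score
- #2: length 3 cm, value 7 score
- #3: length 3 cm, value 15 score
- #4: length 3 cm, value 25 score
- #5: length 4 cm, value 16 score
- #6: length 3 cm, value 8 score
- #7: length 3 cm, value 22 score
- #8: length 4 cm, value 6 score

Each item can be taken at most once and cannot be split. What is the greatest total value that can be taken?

Check high-value combinations within 13 cm:
- #3+#4+#5+#7: length 3+3+4+3=13, value 15+25+16+22=78
- #1+#4+#5+#7: length 2+3+4+3=12, value 13+25+16+22=76
- #1+#3+#4+#7: length 2+3+3+3=11, value 13+15+25+22=75
Best: 78 score.

78 score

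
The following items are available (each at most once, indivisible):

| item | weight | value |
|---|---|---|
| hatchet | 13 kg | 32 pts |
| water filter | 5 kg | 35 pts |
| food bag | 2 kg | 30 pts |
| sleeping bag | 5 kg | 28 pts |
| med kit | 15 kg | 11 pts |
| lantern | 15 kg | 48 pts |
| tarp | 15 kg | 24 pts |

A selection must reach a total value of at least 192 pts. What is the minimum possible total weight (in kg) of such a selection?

55

Subsets with value ≥ 192, sorted by total weight:
- hatchet+water filter+food bag+sleeping bag+lantern+tarp: weight 55, value 197
- hatchet+water filter+food bag+sleeping bag+med kit+lantern+tarp: weight 70, value 208
Minimum weight: 55 kg.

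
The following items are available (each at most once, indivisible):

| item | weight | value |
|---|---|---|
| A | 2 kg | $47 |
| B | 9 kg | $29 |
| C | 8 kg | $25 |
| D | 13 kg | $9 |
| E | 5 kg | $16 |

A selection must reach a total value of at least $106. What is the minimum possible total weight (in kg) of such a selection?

24

Subsets with value ≥ 106, sorted by total weight:
- A+B+C+E: weight 24, value 117
- A+B+C+D: weight 32, value 110
- A+B+C+D+E: weight 37, value 126
Minimum weight: 24 kg.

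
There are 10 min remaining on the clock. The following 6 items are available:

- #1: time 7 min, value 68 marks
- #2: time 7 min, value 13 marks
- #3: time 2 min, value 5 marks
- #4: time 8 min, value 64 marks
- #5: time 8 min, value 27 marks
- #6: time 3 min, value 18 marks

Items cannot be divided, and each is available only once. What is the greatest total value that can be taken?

Check high-value combinations within 10 min:
- #1+#6: time 7+3=10, value 68+18=86
- #1+#3: time 7+2=9, value 68+5=73
- #3+#4: time 2+8=10, value 5+64=69
- #1: time 7, value 68
Best: 86 marks.

86 marks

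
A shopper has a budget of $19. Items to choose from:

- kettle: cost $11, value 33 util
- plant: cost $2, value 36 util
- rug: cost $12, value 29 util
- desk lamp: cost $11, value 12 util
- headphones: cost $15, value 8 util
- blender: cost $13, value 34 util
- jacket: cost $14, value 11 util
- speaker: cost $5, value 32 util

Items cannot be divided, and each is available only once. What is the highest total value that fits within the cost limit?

101 util

Check high-value combinations within $19:
- kettle+plant+speaker: cost 11+2+5=18, value 33+36+32=101
- plant+rug+speaker: cost 2+12+5=19, value 36+29+32=97
- plant+desk lamp+speaker: cost 2+11+5=18, value 36+12+32=80
Best: 101 util.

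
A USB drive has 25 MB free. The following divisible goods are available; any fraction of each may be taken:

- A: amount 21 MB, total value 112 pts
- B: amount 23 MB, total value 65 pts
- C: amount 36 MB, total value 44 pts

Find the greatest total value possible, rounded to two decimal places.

Take in order of value per unit:
- A (112/21 per unit): all 21 → value 112, running total 112.00
- B (65/23 per unit): 4 of 23 → value 4×65/23 = 11.3043, running total 123.30
Total 123.30.

123.30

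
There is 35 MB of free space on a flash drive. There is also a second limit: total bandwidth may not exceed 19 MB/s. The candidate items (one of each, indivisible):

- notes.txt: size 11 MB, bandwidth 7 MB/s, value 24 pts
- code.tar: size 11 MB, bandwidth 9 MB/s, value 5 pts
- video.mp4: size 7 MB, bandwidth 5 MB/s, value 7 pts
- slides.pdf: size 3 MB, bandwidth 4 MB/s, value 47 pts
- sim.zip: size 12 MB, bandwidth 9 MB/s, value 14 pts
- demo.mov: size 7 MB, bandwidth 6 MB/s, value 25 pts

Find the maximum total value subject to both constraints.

96 pts

Feasible sets respecting both limits:
- notes.txt+slides.pdf+demo.mov: size 21, bandwidth 17, value 96
- slides.pdf+sim.zip+demo.mov: size 22, bandwidth 19, value 86
- video.mp4+slides.pdf+demo.mov: size 17, bandwidth 15, value 79
Best: 96 pts.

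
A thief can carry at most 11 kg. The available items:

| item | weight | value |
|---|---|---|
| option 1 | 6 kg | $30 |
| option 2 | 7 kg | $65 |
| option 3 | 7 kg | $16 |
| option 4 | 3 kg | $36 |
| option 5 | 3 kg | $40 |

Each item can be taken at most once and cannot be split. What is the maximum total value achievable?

Check high-value combinations within 11 kg:
- option 2+option 5: weight 7+3=10, value 65+40=105
- option 2+option 4: weight 7+3=10, value 65+36=101
- option 4+option 5: weight 3+3=6, value 36+40=76
Best: $105.

$105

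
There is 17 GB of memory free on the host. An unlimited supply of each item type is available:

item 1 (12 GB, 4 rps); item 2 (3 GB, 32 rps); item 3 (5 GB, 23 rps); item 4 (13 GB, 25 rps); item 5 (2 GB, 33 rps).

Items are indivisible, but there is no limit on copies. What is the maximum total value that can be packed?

264 rps

Best value-per-unit is item 5 at 33/2, and filling with it alone uses memory 8×2=16. No mix of the others beats 8×33 = 264.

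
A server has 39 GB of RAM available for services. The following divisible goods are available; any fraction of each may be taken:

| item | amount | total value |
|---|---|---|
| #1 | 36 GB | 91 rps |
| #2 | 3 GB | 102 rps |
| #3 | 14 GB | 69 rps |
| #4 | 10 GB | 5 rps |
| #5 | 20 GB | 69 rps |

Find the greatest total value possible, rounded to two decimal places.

245.06

Take in order of value per unit:
- #2 (102/3 per unit): all 3 → value 102, running total 102.00
- #3 (69/14 per unit): all 14 → value 69, running total 171.00
- #5 (69/20 per unit): all 20 → value 69, running total 240.00
- #1 (91/36 per unit): 2 of 36 → value 2×91/36 = 5.0556, running total 245.06
Total 245.06.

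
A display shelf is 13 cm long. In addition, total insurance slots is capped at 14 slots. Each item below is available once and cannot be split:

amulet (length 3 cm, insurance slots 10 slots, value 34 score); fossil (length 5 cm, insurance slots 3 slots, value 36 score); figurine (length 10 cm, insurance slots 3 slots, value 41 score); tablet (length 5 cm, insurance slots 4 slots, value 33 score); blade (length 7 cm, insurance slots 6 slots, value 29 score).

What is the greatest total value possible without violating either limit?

Feasible sets respecting both limits:
- amulet+figurine: length 13, insurance slots 13, value 75
- amulet+fossil: length 8, insurance slots 13, value 70
- fossil+tablet: length 10, insurance slots 7, value 69
- amulet+tablet: length 8, insurance slots 14, value 67
Best: 75 score.

75 score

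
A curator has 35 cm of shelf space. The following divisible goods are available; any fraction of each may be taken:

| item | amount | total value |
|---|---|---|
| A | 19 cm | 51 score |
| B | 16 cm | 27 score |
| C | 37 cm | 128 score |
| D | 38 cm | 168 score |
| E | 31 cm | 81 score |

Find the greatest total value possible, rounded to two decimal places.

154.74

Take in order of value per unit:
- D (168/38 per unit): 35 of 38 → value 35×168/38 = 154.7368, running total 154.74
Total 154.74.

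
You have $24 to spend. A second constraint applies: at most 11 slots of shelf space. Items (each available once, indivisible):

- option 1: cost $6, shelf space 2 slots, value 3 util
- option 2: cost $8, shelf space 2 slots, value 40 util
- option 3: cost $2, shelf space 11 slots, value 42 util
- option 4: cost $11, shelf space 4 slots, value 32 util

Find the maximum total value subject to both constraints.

Feasible sets respecting both limits:
- option 2+option 4: cost 19, shelf space 6, value 72
- option 1+option 2: cost 14, shelf space 4, value 43
- option 3: cost 2, shelf space 11, value 42
Best: 72 util.

72 util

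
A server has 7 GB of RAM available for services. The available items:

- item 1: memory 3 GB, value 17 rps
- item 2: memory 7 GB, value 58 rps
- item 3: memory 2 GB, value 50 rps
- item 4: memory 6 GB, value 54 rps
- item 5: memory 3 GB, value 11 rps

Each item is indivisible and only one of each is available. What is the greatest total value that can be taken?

Check high-value combinations within 7 GB:
- item 1+item 3: memory 3+2=5, value 17+50=67
- item 3+item 5: memory 2+3=5, value 50+11=61
- item 2: memory 7, value 58
- item 4: memory 6, value 54
- item 3: memory 2, value 50
Best: 67 rps.

67 rps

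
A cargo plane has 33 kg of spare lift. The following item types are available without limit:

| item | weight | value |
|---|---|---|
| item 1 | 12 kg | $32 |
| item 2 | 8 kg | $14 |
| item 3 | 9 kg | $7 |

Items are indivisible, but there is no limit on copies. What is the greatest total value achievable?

Best value-per-unit is item 1 at 32/12; filling with it alone gives 2×32 = 64.
Optimal mix: 2×item 1 + 1×item 2 → weight 32, value 78.

$78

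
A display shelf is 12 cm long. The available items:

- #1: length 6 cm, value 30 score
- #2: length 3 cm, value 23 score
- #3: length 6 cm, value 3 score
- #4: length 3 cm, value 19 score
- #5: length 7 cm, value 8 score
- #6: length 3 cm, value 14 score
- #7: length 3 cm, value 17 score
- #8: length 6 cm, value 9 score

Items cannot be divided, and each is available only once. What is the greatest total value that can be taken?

73 score

Check high-value combinations within 12 cm:
- #2+#4+#6+#7: length 3+3+3+3=12, value 23+19+14+17=73
- #1+#2+#4: length 6+3+3=12, value 30+23+19=72
- #1+#2+#7: length 6+3+3=12, value 30+23+17=70
Best: 73 score.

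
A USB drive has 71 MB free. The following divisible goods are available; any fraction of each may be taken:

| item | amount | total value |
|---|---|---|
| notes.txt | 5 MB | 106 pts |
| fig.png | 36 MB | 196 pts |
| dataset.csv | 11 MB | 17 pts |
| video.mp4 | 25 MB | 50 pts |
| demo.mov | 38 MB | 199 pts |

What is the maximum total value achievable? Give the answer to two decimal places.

459.11

Take in order of value per unit:
- notes.txt (106/5 per unit): all 5 → value 106, running total 106.00
- fig.png (196/36 per unit): all 36 → value 196, running total 302.00
- demo.mov (199/38 per unit): 30 of 38 → value 30×199/38 = 157.1053, running total 459.11
Total 459.11.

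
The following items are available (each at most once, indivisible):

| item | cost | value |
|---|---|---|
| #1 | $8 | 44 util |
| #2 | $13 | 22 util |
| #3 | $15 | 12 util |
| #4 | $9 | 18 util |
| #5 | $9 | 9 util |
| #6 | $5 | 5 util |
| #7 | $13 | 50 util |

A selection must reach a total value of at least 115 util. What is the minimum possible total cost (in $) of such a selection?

Subsets with value ≥ 115, sorted by total cost:
- #1+#2+#7: cost 34, value 116
- #1+#4+#6+#7: cost 35, value 117
- #1+#4+#5+#7: cost 39, value 121
Minimum cost: 34 $.

34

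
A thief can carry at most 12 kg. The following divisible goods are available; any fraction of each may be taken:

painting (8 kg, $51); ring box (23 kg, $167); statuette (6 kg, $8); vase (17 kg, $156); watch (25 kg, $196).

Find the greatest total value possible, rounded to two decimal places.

Take in order of value per unit:
- vase (156/17 per unit): 12 of 17 → value 12×156/17 = 110.1176, running total 110.12
Total 110.12.

110.12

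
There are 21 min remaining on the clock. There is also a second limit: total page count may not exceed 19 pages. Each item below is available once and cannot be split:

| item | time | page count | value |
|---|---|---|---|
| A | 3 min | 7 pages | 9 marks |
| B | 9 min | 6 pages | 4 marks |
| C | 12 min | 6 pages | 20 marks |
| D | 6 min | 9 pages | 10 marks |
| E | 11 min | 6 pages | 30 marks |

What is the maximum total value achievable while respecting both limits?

40 marks

Feasible sets respecting both limits:
- D+E: time 17, page count 15, value 40
- A+E: time 14, page count 13, value 39
- B+E: time 20, page count 12, value 34
Best: 40 marks.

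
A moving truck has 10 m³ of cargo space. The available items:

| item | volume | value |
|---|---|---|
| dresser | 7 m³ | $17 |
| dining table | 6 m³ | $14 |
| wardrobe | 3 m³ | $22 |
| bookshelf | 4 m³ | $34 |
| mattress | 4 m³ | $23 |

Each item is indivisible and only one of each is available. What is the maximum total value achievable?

This is a 0/1 knapsack; check combinations near the capacity.
- bookshelf+mattress: volume 4+4=8, value 34+23=57
- wardrobe+bookshelf: volume 3+4=7, value 22+34=56
- dining table+bookshelf: volume 6+4=10, value 14+34=48
- wardrobe+mattress: volume 3+4=7, value 22+23=45
- dresser+wardrobe: volume 7+3=10, value 17+22=39
Best: $57.

$57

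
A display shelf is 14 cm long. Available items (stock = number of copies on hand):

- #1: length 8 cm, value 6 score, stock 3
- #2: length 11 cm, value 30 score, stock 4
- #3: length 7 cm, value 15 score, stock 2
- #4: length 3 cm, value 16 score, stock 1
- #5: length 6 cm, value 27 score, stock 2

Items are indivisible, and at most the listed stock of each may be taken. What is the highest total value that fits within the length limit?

54 score

Best selections within length 14 and stock limits:
- 2×#5: length 12, value 54
- 1×#2 + 1×#4: length 14, value 46
- 1×#4 + 1×#5: length 9, value 43
- 1×#3 + 1×#5: length 13, value 42
Best: 54 score.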